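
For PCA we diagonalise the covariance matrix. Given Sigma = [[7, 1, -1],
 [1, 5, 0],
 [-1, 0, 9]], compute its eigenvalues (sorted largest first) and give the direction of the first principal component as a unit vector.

Step 1 — characteristic polynomial p(λ) = det(λI - Sigma) = λ³ - tr·λ² + c_1·λ - det, where tr = trace, c_1 = sum of the principal 2×2 minors, det = det(Sigma):
  tr = 7 + 5 + 9 = 21,
  c_1 = (7·5 - (1)²) + (7·9 - (-1)²) + (5·9 - (0)²) = 34 + 62 + 45 = 141,
  det = 7·(5·9 - (0)²) - (1)·((1)·9 - (0)·(-1)) + (-1)·((1)·(0) - 5·(-1)) = 7·(45) - (1)·(9) + (-1)·(5) = 301.
  So p(λ) = λ³ - 21λ² + 141λ - 301.
Step 2 — look for an integer root (rational root theorem: any rational root is an integer divisor of 301). Testing λ = 7:
  p(7) = 343 - 1029 + 987 - 301 = 0  ✓
  Dividing out (λ - 7): p(λ) = (λ - 7)(λ² - 14λ + 43).
Step 3 — remaining eigenvalues from the quadratic λ² - 14λ + 43 = 0:
  Δ = 14² - 4·43 = 196 - 172 = 24,  λ = (14 ± √24)/2 = (14 ± 4.899)/2 ≈ 9.4495 or 4.5505.
  Sorted: λ_1 = 9.4495,  λ_2 = 7,  λ_3 = 4.5505  (check: sum = 21 = tr ✓).

Step 4 — unit eigenvector for λ_1 ≈ 9.4495: v spans the null space of (Sigma - λ_1 I), whose rows are
  r_1 = (-2.4495, 1, -1),  r_2 = (1, -4.4495, 0),  r_3 = (-1, 0, -0.4495).
  v is orthogonal to every row, so take v ∝ r_1 × r_2 = ((1)·(0) - (-1)·(-4.4495), (-1)·(1) - (-2.4495)·(0), (-2.4495)·(-4.4495) - (1)·(1)) ≈ (-4.4495, -1, 9.899).
  Rescale (multiply by -1 so the first nonzero entry is positive): u = (4.4495, 1, -9.899).
  ||u|| = √((4.4495)² + (1)² + (-9.899)²) = √(118.7878) ≈ 10.899,  v_1 = u/||u|| ≈ (0.4082, 0.0918, -0.9082) (||v_1|| = 1).

λ_1 = 9.4495,  λ_2 = 7,  λ_3 = 4.5505;  v_1 ≈ (0.4082, 0.0918, -0.9082)


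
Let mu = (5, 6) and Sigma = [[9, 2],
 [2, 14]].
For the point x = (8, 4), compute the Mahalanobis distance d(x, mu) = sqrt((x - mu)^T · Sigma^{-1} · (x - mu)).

Step 1 — centre the observation: (x - mu) = (3, -2).

Step 2 — invert Sigma. det(Sigma) = 9·14 - (2)² = 122.
  Sigma^{-1} = (1/det) · [[d, -b], [-b, a]] = [[0.1148, -0.0164],
 [-0.0164, 0.0738]].

Step 3 — form the quadratic (x - mu)^T · Sigma^{-1} · (x - mu):
  Sigma^{-1} · (x - mu) = (0.377, -0.1967).
  (x - mu)^T · [Sigma^{-1} · (x - mu)] = (3)·(0.377) + (-2)·(-0.1967) = 1.5246.

Step 4 — take square root: d = √(1.5246) ≈ 1.2347.

d(x, mu) = √(1.5246) ≈ 1.2347


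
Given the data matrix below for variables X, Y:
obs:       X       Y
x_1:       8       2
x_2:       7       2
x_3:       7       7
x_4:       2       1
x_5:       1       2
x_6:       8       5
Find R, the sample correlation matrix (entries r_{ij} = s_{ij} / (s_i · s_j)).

Step 1 — column means:
  mean(X) = (8 + 7 + 7 + 2 + 1 + 8) / 6 = 33/6 = 5.5
  mean(Y) = (2 + 2 + 7 + 1 + 2 + 5) / 6 = 19/6 = 3.1667

Step 2 — sample variances and covariances s[i,j] = (1/(n-1)) · Σ_k (x_{k,i} - mean_i) · (x_{k,j} - mean_j), with n-1 = 5:
  s[X,X] = ((2.5)·(2.5) + (1.5)·(1.5) + (1.5)·(1.5) + (-3.5)·(-3.5) + (-4.5)·(-4.5) + (2.5)·(2.5)) / 5 = 49.5/5 = 9.9
  s[X,Y] = ((2.5)·(-1.1667) + (1.5)·(-1.1667) + (1.5)·(3.8333) + (-3.5)·(-2.1667) + (-4.5)·(-1.1667) + (2.5)·(1.8333)) / 5 = 18.5/5 = 3.7
  s[Y,Y] = ((-1.1667)·(-1.1667) + (-1.1667)·(-1.1667) + (3.8333)·(3.8333) + (-2.1667)·(-2.1667) + (-1.1667)·(-1.1667) + (1.8333)·(1.8333)) / 5 = 26.8333/5 = 5.3667
  Sample standard deviations s_i = √(s[i,i]):
  s(X) = √(9.9) = 3.1464
  s(Y) = √(5.3667) = 2.3166

Step 3 — r_{ij} = s_{ij} / (s_i · s_j):
  r[X,X] = 1 (diagonal).
  r[X,Y] = 3.7 / (3.1464 · 2.3166) = 3.7 / 7.289 = 0.5076
  r[Y,Y] = 1 (diagonal).

R is symmetric with unit diagonal. Assembling:

R = [[1, 0.5076],
 [0.5076, 1]]


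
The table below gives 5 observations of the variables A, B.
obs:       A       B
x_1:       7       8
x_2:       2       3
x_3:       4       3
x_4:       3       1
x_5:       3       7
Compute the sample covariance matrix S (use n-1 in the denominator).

Step 1 — column means:
  mean(A) = (7 + 2 + 4 + 3 + 3) / 5 = 19/5 = 3.8
  mean(B) = (8 + 3 + 3 + 1 + 7) / 5 = 22/5 = 4.4

Step 2 — sample covariance S[i,j] = (1/(n-1)) · Σ_k (x_{k,i} - mean_i) · (x_{k,j} - mean_j), with n-1 = 4.
  S[A,A] = ((3.2)·(3.2) + (-1.8)·(-1.8) + (0.2)·(0.2) + (-0.8)·(-0.8) + (-0.8)·(-0.8)) / 4 = 14.8/4 = 3.7
  S[A,B] = ((3.2)·(3.6) + (-1.8)·(-1.4) + (0.2)·(-1.4) + (-0.8)·(-3.4) + (-0.8)·(2.6)) / 4 = 14.4/4 = 3.6
  S[B,B] = ((3.6)·(3.6) + (-1.4)·(-1.4) + (-1.4)·(-1.4) + (-3.4)·(-3.4) + (2.6)·(2.6)) / 4 = 35.2/4 = 8.8

S is symmetric (S[j,i] = S[i,j]). Assembling:

S = [[3.7, 3.6],
 [3.6, 8.8]]


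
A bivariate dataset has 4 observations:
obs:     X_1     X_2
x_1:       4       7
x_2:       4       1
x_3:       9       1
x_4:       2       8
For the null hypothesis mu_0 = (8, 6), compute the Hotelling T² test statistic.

Step 1 — sample mean vector:
  mean(X_1) = (4 + 4 + 9 + 2) / 4 = 19/4 = 4.75
  mean(X_2) = (7 + 1 + 1 + 8) / 4 = 17/4 = 4.25
  x̄ = (4.75, 4.25),  deviation x̄ - mu_0 = (4.75, 4.25) - (8, 6) = (-3.25, -1.75).

Step 2 — sample covariance matrix, S[i,j] = (1/(n-1)) · Σ_k (x_{k,i} - mean_i) · (x_{k,j} - mean_j), divisor n-1 = 3:
  S[X_1,X_1] = ((-0.75)·(-0.75) + (-0.75)·(-0.75) + (4.25)·(4.25) + (-2.75)·(-2.75)) / 3 = 26.75/3 = 8.9167
  S[X_1,X_2] = ((-0.75)·(2.75) + (-0.75)·(-3.25) + (4.25)·(-3.25) + (-2.75)·(3.75)) / 3 = -23.75/3 = -7.9167
  S[X_2,X_2] = ((2.75)·(2.75) + (-3.25)·(-3.25) + (-3.25)·(-3.25) + (3.75)·(3.75)) / 3 = 42.75/3 = 14.25
  S = [[8.9167, -7.9167],
 [-7.9167, 14.25]].

Step 3 — invert S. det(S) = 8.9167·14.25 - (-7.9167)² = 64.3889.
  S^{-1} = (1/det) · [[d, -b], [-b, a]] = [[0.2213, 0.123],
 [0.123, 0.1385]].

Step 4 — quadratic form (x̄ - mu_0)^T · S^{-1} · (x̄ - mu_0):
  S^{-1} · (x̄ - mu_0) = (-0.9344, -0.6419),
  (x̄ - mu_0)^T · [...] = (-3.25)·(-0.9344) + (-1.75)·(-0.6419) = 4.1603.

Step 5 — scale by n: T² = 4 · 4.1603 = 16.6411.

T² ≈ 16.6411


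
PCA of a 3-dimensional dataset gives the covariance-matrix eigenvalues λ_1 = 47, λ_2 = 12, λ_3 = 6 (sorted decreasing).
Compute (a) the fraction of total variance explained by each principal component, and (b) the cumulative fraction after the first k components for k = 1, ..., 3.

Step 1 — total variance = trace(Sigma) = Σ λ_i = 47 + 12 + 6 = 65.

Step 2 — fraction explained by component i = λ_i / Σ λ:
  PC1: 47/65 = 0.7231
  PC2: 12/65 = 0.1846
  PC3: 6/65 = 0.0923

Step 3 — cumulative fraction after k components = (λ_1 + ... + λ_k) / Σ λ:
  k = 1: 47/65 = 0.7231
  k = 2: (47 + 12)/65 = 59/65 = 0.9077
  k = 3: (47 + 12 + 6)/65 = 65/65 = 1

Summary (fraction, with percent):

explained: PC1 0.7231 (72.31%), PC2 0.1846 (18.46%), PC3 0.0923 (9.23%);  cumulative: 0.7231, 0.9077, 1


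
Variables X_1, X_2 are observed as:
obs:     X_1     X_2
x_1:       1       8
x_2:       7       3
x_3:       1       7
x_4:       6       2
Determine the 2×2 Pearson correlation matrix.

Step 1 — column means:
  mean(X_1) = (1 + 7 + 1 + 6) / 4 = 15/4 = 3.75
  mean(X_2) = (8 + 3 + 7 + 2) / 4 = 20/4 = 5

Step 2 — sample variances and covariances s[i,j] = (1/(n-1)) · Σ_k (x_{k,i} - mean_i) · (x_{k,j} - mean_j), with n-1 = 3:
  s[X_1,X_1] = ((-2.75)·(-2.75) + (3.25)·(3.25) + (-2.75)·(-2.75) + (2.25)·(2.25)) / 3 = 30.75/3 = 10.25
  s[X_1,X_2] = ((-2.75)·(3) + (3.25)·(-2) + (-2.75)·(2) + (2.25)·(-3)) / 3 = -27/3 = -9
  s[X_2,X_2] = ((3)·(3) + (-2)·(-2) + (2)·(2) + (-3)·(-3)) / 3 = 26/3 = 8.6667
  Sample standard deviations s_i = √(s[i,i]):
  s(X_1) = √(10.25) = 3.2016
  s(X_2) = √(8.6667) = 2.9439

Step 3 — r_{ij} = s_{ij} / (s_i · s_j):
  r[X_1,X_1] = 1 (diagonal).
  r[X_1,X_2] = -9 / (3.2016 · 2.9439) = -9 / 9.4251 = -0.9549
  r[X_2,X_2] = 1 (diagonal).

R is symmetric with unit diagonal. Assembling:

R = [[1, -0.9549],
 [-0.9549, 1]]


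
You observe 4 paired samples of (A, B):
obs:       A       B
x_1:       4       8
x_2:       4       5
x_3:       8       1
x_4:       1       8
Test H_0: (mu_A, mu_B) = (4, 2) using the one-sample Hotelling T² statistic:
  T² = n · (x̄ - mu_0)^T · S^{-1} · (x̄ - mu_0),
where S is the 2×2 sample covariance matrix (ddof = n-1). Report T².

Step 1 — sample mean vector:
  mean(A) = (4 + 4 + 8 + 1) / 4 = 17/4 = 4.25
  mean(B) = (8 + 5 + 1 + 8) / 4 = 22/4 = 5.5
  x̄ = (4.25, 5.5),  deviation x̄ - mu_0 = (4.25, 5.5) - (4, 2) = (0.25, 3.5).

Step 2 — sample covariance matrix, S[i,j] = (1/(n-1)) · Σ_k (x_{k,i} - mean_i) · (x_{k,j} - mean_j), divisor n-1 = 3:
  S[A,A] = ((-0.25)·(-0.25) + (-0.25)·(-0.25) + (3.75)·(3.75) + (-3.25)·(-3.25)) / 3 = 24.75/3 = 8.25
  S[A,B] = ((-0.25)·(2.5) + (-0.25)·(-0.5) + (3.75)·(-4.5) + (-3.25)·(2.5)) / 3 = -25.5/3 = -8.5
  S[B,B] = ((2.5)·(2.5) + (-0.5)·(-0.5) + (-4.5)·(-4.5) + (2.5)·(2.5)) / 3 = 33/3 = 11
  S = [[8.25, -8.5],
 [-8.5, 11]].

Step 3 — invert S. det(S) = 8.25·11 - (-8.5)² = 18.5.
  S^{-1} = (1/det) · [[d, -b], [-b, a]] = [[0.5946, 0.4595],
 [0.4595, 0.4459]].

Step 4 — quadratic form (x̄ - mu_0)^T · S^{-1} · (x̄ - mu_0):
  S^{-1} · (x̄ - mu_0) = (1.7568, 1.6757),
  (x̄ - mu_0)^T · [...] = (0.25)·(1.7568) + (3.5)·(1.6757) = 6.3041.

Step 5 — scale by n: T² = 4 · 6.3041 = 25.2162.

T² ≈ 25.2162


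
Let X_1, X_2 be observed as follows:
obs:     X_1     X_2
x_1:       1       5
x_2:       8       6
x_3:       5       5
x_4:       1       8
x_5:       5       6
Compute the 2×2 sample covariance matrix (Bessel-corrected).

Step 1 — column means:
  mean(X_1) = (1 + 8 + 5 + 1 + 5) / 5 = 20/5 = 4
  mean(X_2) = (5 + 6 + 5 + 8 + 6) / 5 = 30/5 = 6

Step 2 — sample covariance S[i,j] = (1/(n-1)) · Σ_k (x_{k,i} - mean_i) · (x_{k,j} - mean_j), with n-1 = 4.
  S[X_1,X_1] = ((-3)·(-3) + (4)·(4) + (1)·(1) + (-3)·(-3) + (1)·(1)) / 4 = 36/4 = 9
  S[X_1,X_2] = ((-3)·(-1) + (4)·(0) + (1)·(-1) + (-3)·(2) + (1)·(0)) / 4 = -4/4 = -1
  S[X_2,X_2] = ((-1)·(-1) + (0)·(0) + (-1)·(-1) + (2)·(2) + (0)·(0)) / 4 = 6/4 = 1.5

S is symmetric (S[j,i] = S[i,j]). Assembling:

S = [[9, -1],
 [-1, 1.5]]


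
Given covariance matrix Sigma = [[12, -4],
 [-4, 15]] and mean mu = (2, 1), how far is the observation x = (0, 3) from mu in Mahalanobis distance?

Step 1 — centre the observation: (x - mu) = (-2, 2).

Step 2 — invert Sigma. det(Sigma) = 12·15 - (-4)² = 164.
  Sigma^{-1} = (1/det) · [[d, -b], [-b, a]] = [[0.0915, 0.0244],
 [0.0244, 0.0732]].

Step 3 — form the quadratic (x - mu)^T · Sigma^{-1} · (x - mu):
  Sigma^{-1} · (x - mu) = (-0.1341, 0.0976).
  (x - mu)^T · [Sigma^{-1} · (x - mu)] = (-2)·(-0.1341) + (2)·(0.0976) = 0.4634.

Step 4 — take square root: d = √(0.4634) ≈ 0.6807.

d(x, mu) = √(0.4634) ≈ 0.6807


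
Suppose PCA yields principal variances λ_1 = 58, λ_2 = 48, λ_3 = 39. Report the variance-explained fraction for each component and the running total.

Step 1 — total variance = trace(Sigma) = Σ λ_i = 58 + 48 + 39 = 145.

Step 2 — fraction explained by component i = λ_i / Σ λ:
  PC1: 58/145 = 0.4
  PC2: 48/145 = 0.331
  PC3: 39/145 = 0.269

Step 3 — cumulative fraction after k components = (λ_1 + ... + λ_k) / Σ λ:
  k = 1: 58/145 = 0.4
  k = 2: (58 + 48)/145 = 106/145 = 0.731
  k = 3: (58 + 48 + 39)/145 = 145/145 = 1

Summary (fraction, with percent):

explained: PC1 0.4 (40%), PC2 0.331 (33.1%), PC3 0.269 (26.9%);  cumulative: 0.4, 0.731, 1


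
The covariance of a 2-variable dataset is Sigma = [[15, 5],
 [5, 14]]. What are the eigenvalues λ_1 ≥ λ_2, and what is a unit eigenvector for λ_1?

Step 1 — characteristic polynomial of 2×2 Sigma:
  det(Sigma - λI) = λ² - trace · λ + det = 0.
  trace = 15 + 14 = 29, det = 15·14 - (5)² = 185.
Step 2 — discriminant:
  Δ = trace² - 4·det = 841 - 740 = 101.
Step 3 — eigenvalues:
  λ = (trace ± √Δ)/2 = (29 ± 10.0499)/2,
  λ_1 = 19.5249,  λ_2 = 9.4751.

Step 4 — unit eigenvector for λ_1: solve (Sigma - λ_1 I)v = 0. First row:
  (15 - 19.5249)·v_x + (5)·v_y = 0, i.e. (-4.5249)·v_x + (5)·v_y = 0,
  so v ∝ (b, λ_1 - a) = (5, 4.5249) = u.
  ||u|| = √((5)² + (4.5249)²) = √(45.4751) ≈ 6.7435,
  v_1 = u/||u|| ≈ (0.7415, 0.671) (||v_1|| = 1).

λ_1 = 19.5249,  λ_2 = 9.4751;  v_1 ≈ (0.7415, 0.671)


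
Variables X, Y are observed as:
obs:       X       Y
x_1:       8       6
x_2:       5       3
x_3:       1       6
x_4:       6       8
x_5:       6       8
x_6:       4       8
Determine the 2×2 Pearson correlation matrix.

Step 1 — column means:
  mean(X) = (8 + 5 + 1 + 6 + 6 + 4) / 6 = 30/6 = 5
  mean(Y) = (6 + 3 + 6 + 8 + 8 + 8) / 6 = 39/6 = 6.5

Step 2 — sample variances and covariances s[i,j] = (1/(n-1)) · Σ_k (x_{k,i} - mean_i) · (x_{k,j} - mean_j), with n-1 = 5:
  s[X,X] = ((3)·(3) + (0)·(0) + (-4)·(-4) + (1)·(1) + (1)·(1) + (-1)·(-1)) / 5 = 28/5 = 5.6
  s[X,Y] = ((3)·(-0.5) + (0)·(-3.5) + (-4)·(-0.5) + (1)·(1.5) + (1)·(1.5) + (-1)·(1.5)) / 5 = 2/5 = 0.4
  s[Y,Y] = ((-0.5)·(-0.5) + (-3.5)·(-3.5) + (-0.5)·(-0.5) + (1.5)·(1.5) + (1.5)·(1.5) + (1.5)·(1.5)) / 5 = 19.5/5 = 3.9
  Sample standard deviations s_i = √(s[i,i]):
  s(X) = √(5.6) = 2.3664
  s(Y) = √(3.9) = 1.9748

Step 3 — r_{ij} = s_{ij} / (s_i · s_j):
  r[X,X] = 1 (diagonal).
  r[X,Y] = 0.4 / (2.3664 · 1.9748) = 0.4 / 4.6733 = 0.0856
  r[Y,Y] = 1 (diagonal).

R is symmetric with unit diagonal. Assembling:

R = [[1, 0.0856],
 [0.0856, 1]]


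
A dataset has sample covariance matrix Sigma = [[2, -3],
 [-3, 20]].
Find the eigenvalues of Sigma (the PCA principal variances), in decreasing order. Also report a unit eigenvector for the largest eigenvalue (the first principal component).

Step 1 — characteristic polynomial of 2×2 Sigma:
  det(Sigma - λI) = λ² - trace · λ + det = 0.
  trace = 2 + 20 = 22, det = 2·20 - (-3)² = 31.
Step 2 — discriminant:
  Δ = trace² - 4·det = 484 - 124 = 360.
Step 3 — eigenvalues:
  λ = (trace ± √Δ)/2 = (22 ± 18.9737)/2,
  λ_1 = 20.4868,  λ_2 = 1.5132.

Step 4 — unit eigenvector for λ_1: solve (Sigma - λ_1 I)v = 0. First row:
  (2 - 20.4868)·v_x + (-3)·v_y = 0, i.e. (-18.4868)·v_x + (-3)·v_y = 0,
  so v ∝ (b, λ_1 - a) = (-3, 18.4868); multiply by -1 so the first entry is positive: u = (3, -18.4868).
  ||u|| = √((3)² + (-18.4868)²) = √(350.763) ≈ 18.7287,
  v_1 = u/||u|| ≈ (0.1602, -0.9871) (||v_1|| = 1).

λ_1 = 20.4868,  λ_2 = 1.5132;  v_1 ≈ (0.1602, -0.9871)


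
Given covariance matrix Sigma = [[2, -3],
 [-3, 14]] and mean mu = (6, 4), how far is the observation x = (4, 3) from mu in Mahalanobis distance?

Step 1 — centre the observation: (x - mu) = (-2, -1).

Step 2 — invert Sigma. det(Sigma) = 2·14 - (-3)² = 19.
  Sigma^{-1} = (1/det) · [[d, -b], [-b, a]] = [[0.7368, 0.1579],
 [0.1579, 0.1053]].

Step 3 — form the quadratic (x - mu)^T · Sigma^{-1} · (x - mu):
  Sigma^{-1} · (x - mu) = (-1.6316, -0.4211).
  (x - mu)^T · [Sigma^{-1} · (x - mu)] = (-2)·(-1.6316) + (-1)·(-0.4211) = 3.6842.

Step 4 — take square root: d = √(3.6842) ≈ 1.9194.

d(x, mu) = √(3.6842) ≈ 1.9194


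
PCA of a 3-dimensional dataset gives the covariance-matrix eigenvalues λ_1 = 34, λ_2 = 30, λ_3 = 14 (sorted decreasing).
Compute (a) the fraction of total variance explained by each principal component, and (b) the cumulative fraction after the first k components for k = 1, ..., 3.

Step 1 — total variance = trace(Sigma) = Σ λ_i = 34 + 30 + 14 = 78.

Step 2 — fraction explained by component i = λ_i / Σ λ:
  PC1: 34/78 = 0.4359
  PC2: 30/78 = 0.3846
  PC3: 14/78 = 0.1795

Step 3 — cumulative fraction after k components = (λ_1 + ... + λ_k) / Σ λ:
  k = 1: 34/78 = 0.4359
  k = 2: (34 + 30)/78 = 64/78 = 0.8205
  k = 3: (34 + 30 + 14)/78 = 78/78 = 1

Summary (fraction, with percent):

explained: PC1 0.4359 (43.59%), PC2 0.3846 (38.46%), PC3 0.1795 (17.95%);  cumulative: 0.4359, 0.8205, 1


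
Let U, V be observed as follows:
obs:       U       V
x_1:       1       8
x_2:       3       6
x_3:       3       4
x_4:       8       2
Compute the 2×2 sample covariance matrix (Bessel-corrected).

Step 1 — column means:
  mean(U) = (1 + 3 + 3 + 8) / 4 = 15/4 = 3.75
  mean(V) = (8 + 6 + 4 + 2) / 4 = 20/4 = 5

Step 2 — sample covariance S[i,j] = (1/(n-1)) · Σ_k (x_{k,i} - mean_i) · (x_{k,j} - mean_j), with n-1 = 3.
  S[U,U] = ((-2.75)·(-2.75) + (-0.75)·(-0.75) + (-0.75)·(-0.75) + (4.25)·(4.25)) / 3 = 26.75/3 = 8.9167
  S[U,V] = ((-2.75)·(3) + (-0.75)·(1) + (-0.75)·(-1) + (4.25)·(-3)) / 3 = -21/3 = -7
  S[V,V] = ((3)·(3) + (1)·(1) + (-1)·(-1) + (-3)·(-3)) / 3 = 20/3 = 6.6667

S is symmetric (S[j,i] = S[i,j]). Assembling:

S = [[8.9167, -7],
 [-7, 6.6667]]


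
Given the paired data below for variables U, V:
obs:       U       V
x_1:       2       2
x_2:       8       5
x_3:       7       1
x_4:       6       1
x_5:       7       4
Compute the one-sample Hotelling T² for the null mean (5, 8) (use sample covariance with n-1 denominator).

Step 1 — sample mean vector:
  mean(U) = (2 + 8 + 7 + 6 + 7) / 5 = 30/5 = 6
  mean(V) = (2 + 5 + 1 + 1 + 4) / 5 = 13/5 = 2.6
  x̄ = (6, 2.6),  deviation x̄ - mu_0 = (6, 2.6) - (5, 8) = (1, -5.4).

Step 2 — sample covariance matrix, S[i,j] = (1/(n-1)) · Σ_k (x_{k,i} - mean_i) · (x_{k,j} - mean_j), divisor n-1 = 4:
  S[U,U] = ((-4)·(-4) + (2)·(2) + (1)·(1) + (0)·(0) + (1)·(1)) / 4 = 22/4 = 5.5
  S[U,V] = ((-4)·(-0.6) + (2)·(2.4) + (1)·(-1.6) + (0)·(-1.6) + (1)·(1.4)) / 4 = 7/4 = 1.75
  S[V,V] = ((-0.6)·(-0.6) + (2.4)·(2.4) + (-1.6)·(-1.6) + (-1.6)·(-1.6) + (1.4)·(1.4)) / 4 = 13.2/4 = 3.3
  S = [[5.5, 1.75],
 [1.75, 3.3]].

Step 3 — invert S. det(S) = 5.5·3.3 - (1.75)² = 15.0875.
  S^{-1} = (1/det) · [[d, -b], [-b, a]] = [[0.2187, -0.116],
 [-0.116, 0.3645]].

Step 4 — quadratic form (x̄ - mu_0)^T · S^{-1} · (x̄ - mu_0):
  S^{-1} · (x̄ - mu_0) = (0.8451, -2.0845),
  (x̄ - mu_0)^T · [...] = (1)·(0.8451) + (-5.4)·(-2.0845) = 12.1014.

Step 5 — scale by n: T² = 5 · 12.1014 = 60.507.

T² ≈ 60.507


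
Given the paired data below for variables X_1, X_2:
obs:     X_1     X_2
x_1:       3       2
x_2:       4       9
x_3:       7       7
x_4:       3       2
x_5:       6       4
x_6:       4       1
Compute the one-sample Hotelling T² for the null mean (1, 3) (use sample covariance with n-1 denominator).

Step 1 — sample mean vector:
  mean(X_1) = (3 + 4 + 7 + 3 + 6 + 4) / 6 = 27/6 = 4.5
  mean(X_2) = (2 + 9 + 7 + 2 + 4 + 1) / 6 = 25/6 = 4.1667
  x̄ = (4.5, 4.1667),  deviation x̄ - mu_0 = (4.5, 4.1667) - (1, 3) = (3.5, 1.1667).

Step 2 — sample covariance matrix, S[i,j] = (1/(n-1)) · Σ_k (x_{k,i} - mean_i) · (x_{k,j} - mean_j), divisor n-1 = 5:
  S[X_1,X_1] = ((-1.5)·(-1.5) + (-0.5)·(-0.5) + (2.5)·(2.5) + (-1.5)·(-1.5) + (1.5)·(1.5) + (-0.5)·(-0.5)) / 5 = 13.5/5 = 2.7
  S[X_1,X_2] = ((-1.5)·(-2.1667) + (-0.5)·(4.8333) + (2.5)·(2.8333) + (-1.5)·(-2.1667) + (1.5)·(-0.1667) + (-0.5)·(-3.1667)) / 5 = 12.5/5 = 2.5
  S[X_2,X_2] = ((-2.1667)·(-2.1667) + (4.8333)·(4.8333) + (2.8333)·(2.8333) + (-2.1667)·(-2.1667) + (-0.1667)·(-0.1667) + (-3.1667)·(-3.1667)) / 5 = 50.8333/5 = 10.1667
  S = [[2.7, 2.5],
 [2.5, 10.1667]].

Step 3 — invert S. det(S) = 2.7·10.1667 - (2.5)² = 21.2.
  S^{-1} = (1/det) · [[d, -b], [-b, a]] = [[0.4796, -0.1179],
 [-0.1179, 0.1274]].

Step 4 — quadratic form (x̄ - mu_0)^T · S^{-1} · (x̄ - mu_0):
  S^{-1} · (x̄ - mu_0) = (1.5409, -0.2642),
  (x̄ - mu_0)^T · [...] = (3.5)·(1.5409) + (1.1667)·(-0.2642) = 5.0849.

Step 5 — scale by n: T² = 6 · 5.0849 = 30.5094.

T² ≈ 30.5094


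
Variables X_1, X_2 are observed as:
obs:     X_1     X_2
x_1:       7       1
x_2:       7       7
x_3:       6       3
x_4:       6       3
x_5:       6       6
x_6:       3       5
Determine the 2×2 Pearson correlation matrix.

Step 1 — column means:
  mean(X_1) = (7 + 7 + 6 + 6 + 6 + 3) / 6 = 35/6 = 5.8333
  mean(X_2) = (1 + 7 + 3 + 3 + 6 + 5) / 6 = 25/6 = 4.1667

Step 2 — sample variances and covariances s[i,j] = (1/(n-1)) · Σ_k (x_{k,i} - mean_i) · (x_{k,j} - mean_j), with n-1 = 5:
  s[X_1,X_1] = ((1.1667)·(1.1667) + (1.1667)·(1.1667) + (0.1667)·(0.1667) + (0.1667)·(0.1667) + (0.1667)·(0.1667) + (-2.8333)·(-2.8333)) / 5 = 10.8333/5 = 2.1667
  s[X_1,X_2] = ((1.1667)·(-3.1667) + (1.1667)·(2.8333) + (0.1667)·(-1.1667) + (0.1667)·(-1.1667) + (0.1667)·(1.8333) + (-2.8333)·(0.8333)) / 5 = -2.8333/5 = -0.5667
  s[X_2,X_2] = ((-3.1667)·(-3.1667) + (2.8333)·(2.8333) + (-1.1667)·(-1.1667) + (-1.1667)·(-1.1667) + (1.8333)·(1.8333) + (0.8333)·(0.8333)) / 5 = 24.8333/5 = 4.9667
  Sample standard deviations s_i = √(s[i,i]):
  s(X_1) = √(2.1667) = 1.472
  s(X_2) = √(4.9667) = 2.2286

Step 3 — r_{ij} = s_{ij} / (s_i · s_j):
  r[X_1,X_1] = 1 (diagonal).
  r[X_1,X_2] = -0.5667 / (1.472 · 2.2286) = -0.5667 / 3.2804 = -0.1727
  r[X_2,X_2] = 1 (diagonal).

R is symmetric with unit diagonal. Assembling:

R = [[1, -0.1727],
 [-0.1727, 1]]


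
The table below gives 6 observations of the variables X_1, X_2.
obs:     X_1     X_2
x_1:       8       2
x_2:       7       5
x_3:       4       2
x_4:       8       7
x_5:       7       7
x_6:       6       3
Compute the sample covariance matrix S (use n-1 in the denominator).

Step 1 — column means:
  mean(X_1) = (8 + 7 + 4 + 8 + 7 + 6) / 6 = 40/6 = 6.6667
  mean(X_2) = (2 + 5 + 2 + 7 + 7 + 3) / 6 = 26/6 = 4.3333

Step 2 — sample covariance S[i,j] = (1/(n-1)) · Σ_k (x_{k,i} - mean_i) · (x_{k,j} - mean_j), with n-1 = 5.
  S[X_1,X_1] = ((1.3333)·(1.3333) + (0.3333)·(0.3333) + (-2.6667)·(-2.6667) + (1.3333)·(1.3333) + (0.3333)·(0.3333) + (-0.6667)·(-0.6667)) / 5 = 11.3333/5 = 2.2667
  S[X_1,X_2] = ((1.3333)·(-2.3333) + (0.3333)·(0.6667) + (-2.6667)·(-2.3333) + (1.3333)·(2.6667) + (0.3333)·(2.6667) + (-0.6667)·(-1.3333)) / 5 = 8.6667/5 = 1.7333
  S[X_2,X_2] = ((-2.3333)·(-2.3333) + (0.6667)·(0.6667) + (-2.3333)·(-2.3333) + (2.6667)·(2.6667) + (2.6667)·(2.6667) + (-1.3333)·(-1.3333)) / 5 = 27.3333/5 = 5.4667

S is symmetric (S[j,i] = S[i,j]). Assembling:

S = [[2.2667, 1.7333],
 [1.7333, 5.4667]]


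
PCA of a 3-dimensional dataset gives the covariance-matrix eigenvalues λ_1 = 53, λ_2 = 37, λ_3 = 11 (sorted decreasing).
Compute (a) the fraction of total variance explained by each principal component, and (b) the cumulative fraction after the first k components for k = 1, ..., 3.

Step 1 — total variance = trace(Sigma) = Σ λ_i = 53 + 37 + 11 = 101.

Step 2 — fraction explained by component i = λ_i / Σ λ:
  PC1: 53/101 = 0.5248
  PC2: 37/101 = 0.3663
  PC3: 11/101 = 0.1089

Step 3 — cumulative fraction after k components = (λ_1 + ... + λ_k) / Σ λ:
  k = 1: 53/101 = 0.5248
  k = 2: (53 + 37)/101 = 90/101 = 0.8911
  k = 3: (53 + 37 + 11)/101 = 101/101 = 1

Summary (fraction, with percent):

explained: PC1 0.5248 (52.48%), PC2 0.3663 (36.63%), PC3 0.1089 (10.89%);  cumulative: 0.5248, 0.8911, 1


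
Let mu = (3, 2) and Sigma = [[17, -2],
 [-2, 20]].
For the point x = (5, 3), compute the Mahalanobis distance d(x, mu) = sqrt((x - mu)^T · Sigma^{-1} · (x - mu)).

Step 1 — centre the observation: (x - mu) = (2, 1).

Step 2 — invert Sigma. det(Sigma) = 17·20 - (-2)² = 336.
  Sigma^{-1} = (1/det) · [[d, -b], [-b, a]] = [[0.0595, 0.006],
 [0.006, 0.0506]].

Step 3 — form the quadratic (x - mu)^T · Sigma^{-1} · (x - mu):
  Sigma^{-1} · (x - mu) = (0.125, 0.0625).
  (x - mu)^T · [Sigma^{-1} · (x - mu)] = (2)·(0.125) + (1)·(0.0625) = 0.3125.

Step 4 — take square root: d = √(0.3125) ≈ 0.559.

d(x, mu) = √(0.3125) ≈ 0.559


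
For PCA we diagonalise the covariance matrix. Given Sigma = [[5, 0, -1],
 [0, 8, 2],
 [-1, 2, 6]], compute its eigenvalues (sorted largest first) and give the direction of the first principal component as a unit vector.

Step 1 — characteristic polynomial p(λ) = det(λI - Sigma) = λ³ - tr·λ² + c_1·λ - det, where tr = trace, c_1 = sum of the principal 2×2 minors, det = det(Sigma):
  tr = 5 + 8 + 6 = 19,
  c_1 = (5·8 - (0)²) + (5·6 - (-1)²) + (8·6 - (2)²) = 40 + 29 + 44 = 113,
  det = 5·(8·6 - (2)²) - (0)·((0)·6 - (2)·(-1)) + (-1)·((0)·(2) - 8·(-1)) = 5·(44) - (0)·(2) + (-1)·(8) = 212.
  So p(λ) = λ³ - 19λ² + 113λ - 212.
Step 2 — look for an integer root (rational root theorem: any rational root is an integer divisor of 212). Testing λ = 4:
  p(4) = 64 - 304 + 452 - 212 = 0  ✓
  Dividing out (λ - 4): p(λ) = (λ - 4)(λ² - 15λ + 53).
Step 3 — remaining eigenvalues from the quadratic λ² - 15λ + 53 = 0:
  Δ = 15² - 4·53 = 225 - 212 = 13,  λ = (15 ± √13)/2 = (15 ± 3.6056)/2 ≈ 9.3028 or 5.6972.
  Sorted: λ_1 = 9.3028,  λ_2 = 5.6972,  λ_3 = 4  (check: sum = 19 = tr ✓).

Step 4 — unit eigenvector for λ_1 ≈ 9.3028: v spans the null space of (Sigma - λ_1 I), whose rows are
  r_1 = (-4.3028, 0, -1),  r_2 = (0, -1.3028, 2),  r_3 = (-1, 2, -3.3028).
  v is orthogonal to every row, so take v ∝ r_1 × r_2 = ((0)·(2) - (-1)·(-1.3028), (-1)·(0) - (-4.3028)·(2), (-4.3028)·(-1.3028) - (0)·(0)) ≈ (-1.3028, 8.6056, 5.6056).
  Rescale (multiply by -1 so the first nonzero entry is positive): u = (1.3028, -8.6056, -5.6056).
  ||u|| = √((1.3028)² + (-8.6056)² + (-5.6056)²) = √(107.1749) ≈ 10.3525,  v_1 = u/||u|| ≈ (0.1258, -0.8313, -0.5415) (||v_1|| = 1).

λ_1 = 9.3028,  λ_2 = 5.6972,  λ_3 = 4;  v_1 ≈ (0.1258, -0.8313, -0.5415)


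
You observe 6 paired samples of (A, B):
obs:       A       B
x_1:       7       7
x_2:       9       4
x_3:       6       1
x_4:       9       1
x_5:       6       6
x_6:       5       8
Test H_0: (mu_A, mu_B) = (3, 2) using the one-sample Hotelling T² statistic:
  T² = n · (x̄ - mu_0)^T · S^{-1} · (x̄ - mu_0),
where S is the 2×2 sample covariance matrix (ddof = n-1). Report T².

Step 1 — sample mean vector:
  mean(A) = (7 + 9 + 6 + 9 + 6 + 5) / 6 = 42/6 = 7
  mean(B) = (7 + 4 + 1 + 1 + 6 + 8) / 6 = 27/6 = 4.5
  x̄ = (7, 4.5),  deviation x̄ - mu_0 = (7, 4.5) - (3, 2) = (4, 2.5).

Step 2 — sample covariance matrix, S[i,j] = (1/(n-1)) · Σ_k (x_{k,i} - mean_i) · (x_{k,j} - mean_j), divisor n-1 = 5:
  S[A,A] = ((0)·(0) + (2)·(2) + (-1)·(-1) + (2)·(2) + (-1)·(-1) + (-2)·(-2)) / 5 = 14/5 = 2.8
  S[A,B] = ((0)·(2.5) + (2)·(-0.5) + (-1)·(-3.5) + (2)·(-3.5) + (-1)·(1.5) + (-2)·(3.5)) / 5 = -13/5 = -2.6
  S[B,B] = ((2.5)·(2.5) + (-0.5)·(-0.5) + (-3.5)·(-3.5) + (-3.5)·(-3.5) + (1.5)·(1.5) + (3.5)·(3.5)) / 5 = 45.5/5 = 9.1
  S = [[2.8, -2.6],
 [-2.6, 9.1]].

Step 3 — invert S. det(S) = 2.8·9.1 - (-2.6)² = 18.72.
  S^{-1} = (1/det) · [[d, -b], [-b, a]] = [[0.4861, 0.1389],
 [0.1389, 0.1496]].

Step 4 — quadratic form (x̄ - mu_0)^T · S^{-1} · (x̄ - mu_0):
  S^{-1} · (x̄ - mu_0) = (2.2917, 0.9295),
  (x̄ - mu_0)^T · [...] = (4)·(2.2917) + (2.5)·(0.9295) = 11.4904.

Step 5 — scale by n: T² = 6 · 11.4904 = 68.9423.

T² ≈ 68.9423


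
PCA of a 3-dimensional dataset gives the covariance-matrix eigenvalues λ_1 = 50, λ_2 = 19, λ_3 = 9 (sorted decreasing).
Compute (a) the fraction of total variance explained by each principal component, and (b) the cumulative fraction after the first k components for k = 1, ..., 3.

Step 1 — total variance = trace(Sigma) = Σ λ_i = 50 + 19 + 9 = 78.

Step 2 — fraction explained by component i = λ_i / Σ λ:
  PC1: 50/78 = 0.641
  PC2: 19/78 = 0.2436
  PC3: 9/78 = 0.1154

Step 3 — cumulative fraction after k components = (λ_1 + ... + λ_k) / Σ λ:
  k = 1: 50/78 = 0.641
  k = 2: (50 + 19)/78 = 69/78 = 0.8846
  k = 3: (50 + 19 + 9)/78 = 78/78 = 1

Summary (fraction, with percent):

explained: PC1 0.641 (64.1%), PC2 0.2436 (24.36%), PC3 0.1154 (11.54%);  cumulative: 0.641, 0.8846, 1


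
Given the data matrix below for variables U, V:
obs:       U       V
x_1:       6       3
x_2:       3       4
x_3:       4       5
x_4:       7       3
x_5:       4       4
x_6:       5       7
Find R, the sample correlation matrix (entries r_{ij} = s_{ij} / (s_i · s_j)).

Step 1 — column means:
  mean(U) = (6 + 3 + 4 + 7 + 4 + 5) / 6 = 29/6 = 4.8333
  mean(V) = (3 + 4 + 5 + 3 + 4 + 7) / 6 = 26/6 = 4.3333

Step 2 — sample variances and covariances s[i,j] = (1/(n-1)) · Σ_k (x_{k,i} - mean_i) · (x_{k,j} - mean_j), with n-1 = 5:
  s[U,U] = ((1.1667)·(1.1667) + (-1.8333)·(-1.8333) + (-0.8333)·(-0.8333) + (2.1667)·(2.1667) + (-0.8333)·(-0.8333) + (0.1667)·(0.1667)) / 5 = 10.8333/5 = 2.1667
  s[U,V] = ((1.1667)·(-1.3333) + (-1.8333)·(-0.3333) + (-0.8333)·(0.6667) + (2.1667)·(-1.3333) + (-0.8333)·(-0.3333) + (0.1667)·(2.6667)) / 5 = -3.6667/5 = -0.7333
  s[V,V] = ((-1.3333)·(-1.3333) + (-0.3333)·(-0.3333) + (0.6667)·(0.6667) + (-1.3333)·(-1.3333) + (-0.3333)·(-0.3333) + (2.6667)·(2.6667)) / 5 = 11.3333/5 = 2.2667
  Sample standard deviations s_i = √(s[i,i]):
  s(U) = √(2.1667) = 1.472
  s(V) = √(2.2667) = 1.5055

Step 3 — r_{ij} = s_{ij} / (s_i · s_j):
  r[U,U] = 1 (diagonal).
  r[U,V] = -0.7333 / (1.472 · 1.5055) = -0.7333 / 2.2161 = -0.3309
  r[V,V] = 1 (diagonal).

R is symmetric with unit diagonal. Assembling:

R = [[1, -0.3309],
 [-0.3309, 1]]


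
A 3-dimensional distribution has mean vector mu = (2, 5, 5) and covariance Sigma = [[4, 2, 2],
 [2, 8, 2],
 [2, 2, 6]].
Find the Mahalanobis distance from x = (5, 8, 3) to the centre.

Step 1 — centre the observation: (x - mu) = (3, 3, -2).

Step 2 — invert Sigma (cofactor / det for 3×3, or solve directly):
  Sigma^{-1} = [[0.3235, -0.0588, -0.0882],
 [-0.0588, 0.1471, -0.0294],
 [-0.0882, -0.0294, 0.2059]].

Step 3 — form the quadratic (x - mu)^T · Sigma^{-1} · (x - mu):
  Sigma^{-1} · (x - mu) = (0.9706, 0.3235, -0.7647).
  (x - mu)^T · [Sigma^{-1} · (x - mu)] = (3)·(0.9706) + (3)·(0.3235) + (-2)·(-0.7647) = 5.4118.

Step 4 — take square root: d = √(5.4118) ≈ 2.3263.

d(x, mu) = √(5.4118) ≈ 2.3263


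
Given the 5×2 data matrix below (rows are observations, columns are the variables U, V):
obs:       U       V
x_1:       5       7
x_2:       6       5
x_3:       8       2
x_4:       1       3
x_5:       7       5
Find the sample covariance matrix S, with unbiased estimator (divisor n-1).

Step 1 — column means:
  mean(U) = (5 + 6 + 8 + 1 + 7) / 5 = 27/5 = 5.4
  mean(V) = (7 + 5 + 2 + 3 + 5) / 5 = 22/5 = 4.4

Step 2 — sample covariance S[i,j] = (1/(n-1)) · Σ_k (x_{k,i} - mean_i) · (x_{k,j} - mean_j), with n-1 = 4.
  S[U,U] = ((-0.4)·(-0.4) + (0.6)·(0.6) + (2.6)·(2.6) + (-4.4)·(-4.4) + (1.6)·(1.6)) / 4 = 29.2/4 = 7.3
  S[U,V] = ((-0.4)·(2.6) + (0.6)·(0.6) + (2.6)·(-2.4) + (-4.4)·(-1.4) + (1.6)·(0.6)) / 4 = 0.2/4 = 0.05
  S[V,V] = ((2.6)·(2.6) + (0.6)·(0.6) + (-2.4)·(-2.4) + (-1.4)·(-1.4) + (0.6)·(0.6)) / 4 = 15.2/4 = 3.8

S is symmetric (S[j,i] = S[i,j]). Assembling:

S = [[7.3, 0.05],
 [0.05, 3.8]]


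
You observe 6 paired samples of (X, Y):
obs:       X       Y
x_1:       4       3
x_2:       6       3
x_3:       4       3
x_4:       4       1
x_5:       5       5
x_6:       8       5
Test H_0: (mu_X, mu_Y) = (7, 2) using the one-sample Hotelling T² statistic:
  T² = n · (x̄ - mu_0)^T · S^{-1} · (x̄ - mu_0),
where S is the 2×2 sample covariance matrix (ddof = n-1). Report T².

Step 1 — sample mean vector:
  mean(X) = (4 + 6 + 4 + 4 + 5 + 8) / 6 = 31/6 = 5.1667
  mean(Y) = (3 + 3 + 3 + 1 + 5 + 5) / 6 = 20/6 = 3.3333
  x̄ = (5.1667, 3.3333),  deviation x̄ - mu_0 = (5.1667, 3.3333) - (7, 2) = (-1.8333, 1.3333).

Step 2 — sample covariance matrix, S[i,j] = (1/(n-1)) · Σ_k (x_{k,i} - mean_i) · (x_{k,j} - mean_j), divisor n-1 = 5:
  S[X,X] = ((-1.1667)·(-1.1667) + (0.8333)·(0.8333) + (-1.1667)·(-1.1667) + (-1.1667)·(-1.1667) + (-0.1667)·(-0.1667) + (2.8333)·(2.8333)) / 5 = 12.8333/5 = 2.5667
  S[X,Y] = ((-1.1667)·(-0.3333) + (0.8333)·(-0.3333) + (-1.1667)·(-0.3333) + (-1.1667)·(-2.3333) + (-0.1667)·(1.6667) + (2.8333)·(1.6667)) / 5 = 7.6667/5 = 1.5333
  S[Y,Y] = ((-0.3333)·(-0.3333) + (-0.3333)·(-0.3333) + (-0.3333)·(-0.3333) + (-2.3333)·(-2.3333) + (1.6667)·(1.6667) + (1.6667)·(1.6667)) / 5 = 11.3333/5 = 2.2667
  S = [[2.5667, 1.5333],
 [1.5333, 2.2667]].

Step 3 — invert S. det(S) = 2.5667·2.2667 - (1.5333)² = 3.4667.
  S^{-1} = (1/det) · [[d, -b], [-b, a]] = [[0.6538, -0.4423],
 [-0.4423, 0.7404]].

Step 4 — quadratic form (x̄ - mu_0)^T · S^{-1} · (x̄ - mu_0):
  S^{-1} · (x̄ - mu_0) = (-1.7885, 1.7981),
  (x̄ - mu_0)^T · [...] = (-1.8333)·(-1.7885) + (1.3333)·(1.7981) = 5.6763.

Step 5 — scale by n: T² = 6 · 5.6763 = 34.0577.

T² ≈ 34.0577


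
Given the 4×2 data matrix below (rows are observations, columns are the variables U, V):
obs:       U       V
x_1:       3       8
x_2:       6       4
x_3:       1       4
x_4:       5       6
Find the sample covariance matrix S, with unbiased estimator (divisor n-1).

Step 1 — column means:
  mean(U) = (3 + 6 + 1 + 5) / 4 = 15/4 = 3.75
  mean(V) = (8 + 4 + 4 + 6) / 4 = 22/4 = 5.5

Step 2 — sample covariance S[i,j] = (1/(n-1)) · Σ_k (x_{k,i} - mean_i) · (x_{k,j} - mean_j), with n-1 = 3.
  S[U,U] = ((-0.75)·(-0.75) + (2.25)·(2.25) + (-2.75)·(-2.75) + (1.25)·(1.25)) / 3 = 14.75/3 = 4.9167
  S[U,V] = ((-0.75)·(2.5) + (2.25)·(-1.5) + (-2.75)·(-1.5) + (1.25)·(0.5)) / 3 = -0.5/3 = -0.1667
  S[V,V] = ((2.5)·(2.5) + (-1.5)·(-1.5) + (-1.5)·(-1.5) + (0.5)·(0.5)) / 3 = 11/3 = 3.6667

S is symmetric (S[j,i] = S[i,j]). Assembling:

S = [[4.9167, -0.1667],
 [-0.1667, 3.6667]]


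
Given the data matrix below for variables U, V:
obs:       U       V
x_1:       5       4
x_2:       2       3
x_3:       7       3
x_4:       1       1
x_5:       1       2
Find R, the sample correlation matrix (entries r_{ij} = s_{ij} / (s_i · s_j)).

Step 1 — column means:
  mean(U) = (5 + 2 + 7 + 1 + 1) / 5 = 16/5 = 3.2
  mean(V) = (4 + 3 + 3 + 1 + 2) / 5 = 13/5 = 2.6

Step 2 — sample variances and covariances s[i,j] = (1/(n-1)) · Σ_k (x_{k,i} - mean_i) · (x_{k,j} - mean_j), with n-1 = 4:
  s[U,U] = ((1.8)·(1.8) + (-1.2)·(-1.2) + (3.8)·(3.8) + (-2.2)·(-2.2) + (-2.2)·(-2.2)) / 4 = 28.8/4 = 7.2
  s[U,V] = ((1.8)·(1.4) + (-1.2)·(0.4) + (3.8)·(0.4) + (-2.2)·(-1.6) + (-2.2)·(-0.6)) / 4 = 8.4/4 = 2.1
  s[V,V] = ((1.4)·(1.4) + (0.4)·(0.4) + (0.4)·(0.4) + (-1.6)·(-1.6) + (-0.6)·(-0.6)) / 4 = 5.2/4 = 1.3
  Sample standard deviations s_i = √(s[i,i]):
  s(U) = √(7.2) = 2.6833
  s(V) = √(1.3) = 1.1402

Step 3 — r_{ij} = s_{ij} / (s_i · s_j):
  r[U,U] = 1 (diagonal).
  r[U,V] = 2.1 / (2.6833 · 1.1402) = 2.1 / 3.0594 = 0.6864
  r[V,V] = 1 (diagonal).

R is symmetric with unit diagonal. Assembling:

R = [[1, 0.6864],
 [0.6864, 1]]


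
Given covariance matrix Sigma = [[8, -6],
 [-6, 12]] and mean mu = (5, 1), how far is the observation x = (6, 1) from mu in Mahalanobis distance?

Step 1 — centre the observation: (x - mu) = (1, 0).

Step 2 — invert Sigma. det(Sigma) = 8·12 - (-6)² = 60.
  Sigma^{-1} = (1/det) · [[d, -b], [-b, a]] = [[0.2, 0.1],
 [0.1, 0.1333]].

Step 3 — form the quadratic (x - mu)^T · Sigma^{-1} · (x - mu):
  Sigma^{-1} · (x - mu) = (0.2, 0.1).
  (x - mu)^T · [Sigma^{-1} · (x - mu)] = (1)·(0.2) + (0)·(0.1) = 0.2.

Step 4 — take square root: d = √(0.2) ≈ 0.4472.

d(x, mu) = √(0.2) ≈ 0.4472


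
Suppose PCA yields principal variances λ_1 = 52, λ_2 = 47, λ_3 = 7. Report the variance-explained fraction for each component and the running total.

Step 1 — total variance = trace(Sigma) = Σ λ_i = 52 + 47 + 7 = 106.

Step 2 — fraction explained by component i = λ_i / Σ λ:
  PC1: 52/106 = 0.4906
  PC2: 47/106 = 0.4434
  PC3: 7/106 = 0.066

Step 3 — cumulative fraction after k components = (λ_1 + ... + λ_k) / Σ λ:
  k = 1: 52/106 = 0.4906
  k = 2: (52 + 47)/106 = 99/106 = 0.934
  k = 3: (52 + 47 + 7)/106 = 106/106 = 1

Summary (fraction, with percent):

explained: PC1 0.4906 (49.06%), PC2 0.4434 (44.34%), PC3 0.066 (6.6%);  cumulative: 0.4906, 0.934, 1


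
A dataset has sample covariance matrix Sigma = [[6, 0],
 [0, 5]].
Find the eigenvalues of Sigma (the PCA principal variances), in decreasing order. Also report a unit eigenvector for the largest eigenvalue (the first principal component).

Step 1 — characteristic polynomial of 2×2 Sigma:
  det(Sigma - λI) = λ² - trace · λ + det = 0.
  trace = 6 + 5 = 11, det = 6·5 - (0)² = 30.
Step 2 — discriminant:
  Δ = trace² - 4·det = 121 - 120 = 1.
Step 3 — eigenvalues:
  λ = (trace ± √Δ)/2 = (11 ± 1)/2,
  λ_1 = 6,  λ_2 = 5.

Step 4 — unit eigenvector for λ_1: Sigma is diagonal, so its eigenvectors are the coordinate axes. λ_1 = 6 is the diagonal entry on the first coordinate axis, hence
  v_1 = (1, 0) (||v_1|| = 1).

λ_1 = 6,  λ_2 = 5;  v_1 ≈ (1, 0)


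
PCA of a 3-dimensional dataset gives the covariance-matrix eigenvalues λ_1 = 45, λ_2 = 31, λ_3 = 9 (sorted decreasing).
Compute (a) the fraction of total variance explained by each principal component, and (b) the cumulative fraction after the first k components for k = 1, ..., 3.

Step 1 — total variance = trace(Sigma) = Σ λ_i = 45 + 31 + 9 = 85.

Step 2 — fraction explained by component i = λ_i / Σ λ:
  PC1: 45/85 = 0.5294
  PC2: 31/85 = 0.3647
  PC3: 9/85 = 0.1059

Step 3 — cumulative fraction after k components = (λ_1 + ... + λ_k) / Σ λ:
  k = 1: 45/85 = 0.5294
  k = 2: (45 + 31)/85 = 76/85 = 0.8941
  k = 3: (45 + 31 + 9)/85 = 85/85 = 1

Summary (fraction, with percent):

explained: PC1 0.5294 (52.94%), PC2 0.3647 (36.47%), PC3 0.1059 (10.59%);  cumulative: 0.5294, 0.8941, 1


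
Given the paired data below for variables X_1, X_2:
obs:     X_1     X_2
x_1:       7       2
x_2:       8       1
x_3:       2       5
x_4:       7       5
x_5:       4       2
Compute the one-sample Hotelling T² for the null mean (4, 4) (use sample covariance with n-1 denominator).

Step 1 — sample mean vector:
  mean(X_1) = (7 + 8 + 2 + 7 + 4) / 5 = 28/5 = 5.6
  mean(X_2) = (2 + 1 + 5 + 5 + 2) / 5 = 15/5 = 3
  x̄ = (5.6, 3),  deviation x̄ - mu_0 = (5.6, 3) - (4, 4) = (1.6, -1).

Step 2 — sample covariance matrix, S[i,j] = (1/(n-1)) · Σ_k (x_{k,i} - mean_i) · (x_{k,j} - mean_j), divisor n-1 = 4:
  S[X_1,X_1] = ((1.4)·(1.4) + (2.4)·(2.4) + (-3.6)·(-3.6) + (1.4)·(1.4) + (-1.6)·(-1.6)) / 4 = 25.2/4 = 6.3
  S[X_1,X_2] = ((1.4)·(-1) + (2.4)·(-2) + (-3.6)·(2) + (1.4)·(2) + (-1.6)·(-1)) / 4 = -9/4 = -2.25
  S[X_2,X_2] = ((-1)·(-1) + (-2)·(-2) + (2)·(2) + (2)·(2) + (-1)·(-1)) / 4 = 14/4 = 3.5
  S = [[6.3, -2.25],
 [-2.25, 3.5]].

Step 3 — invert S. det(S) = 6.3·3.5 - (-2.25)² = 16.9875.
  S^{-1} = (1/det) · [[d, -b], [-b, a]] = [[0.206, 0.1325],
 [0.1325, 0.3709]].

Step 4 — quadratic form (x̄ - mu_0)^T · S^{-1} · (x̄ - mu_0):
  S^{-1} · (x̄ - mu_0) = (0.1972, -0.1589),
  (x̄ - mu_0)^T · [...] = (1.6)·(0.1972) + (-1)·(-0.1589) = 0.4745.

Step 5 — scale by n: T² = 5 · 0.4745 = 2.3723.

T² ≈ 2.3723


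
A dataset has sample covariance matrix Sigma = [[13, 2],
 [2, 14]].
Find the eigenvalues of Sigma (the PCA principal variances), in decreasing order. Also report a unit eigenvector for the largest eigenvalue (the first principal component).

Step 1 — characteristic polynomial of 2×2 Sigma:
  det(Sigma - λI) = λ² - trace · λ + det = 0.
  trace = 13 + 14 = 27, det = 13·14 - (2)² = 178.
Step 2 — discriminant:
  Δ = trace² - 4·det = 729 - 712 = 17.
Step 3 — eigenvalues:
  λ = (trace ± √Δ)/2 = (27 ± 4.1231)/2,
  λ_1 = 15.5616,  λ_2 = 11.4384.

Step 4 — unit eigenvector for λ_1: solve (Sigma - λ_1 I)v = 0. First row:
  (13 - 15.5616)·v_x + (2)·v_y = 0, i.e. (-2.5616)·v_x + (2)·v_y = 0,
  so v ∝ (b, λ_1 - a) = (2, 2.5616) = u.
  ||u|| = √((2)² + (2.5616)²) = √(10.5616) ≈ 3.2499,
  v_1 = u/||u|| ≈ (0.6154, 0.7882) (||v_1|| = 1).

λ_1 = 15.5616,  λ_2 = 11.4384;  v_1 ≈ (0.6154, 0.7882)


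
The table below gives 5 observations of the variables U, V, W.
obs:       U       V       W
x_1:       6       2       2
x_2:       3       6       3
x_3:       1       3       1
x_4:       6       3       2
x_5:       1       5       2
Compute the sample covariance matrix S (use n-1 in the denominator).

Step 1 — column means:
  mean(U) = (6 + 3 + 1 + 6 + 1) / 5 = 17/5 = 3.4
  mean(V) = (2 + 6 + 3 + 3 + 5) / 5 = 19/5 = 3.8
  mean(W) = (2 + 3 + 1 + 2 + 2) / 5 = 10/5 = 2

Step 2 — sample covariance S[i,j] = (1/(n-1)) · Σ_k (x_{k,i} - mean_i) · (x_{k,j} - mean_j), with n-1 = 4.
  S[U,U] = ((2.6)·(2.6) + (-0.4)·(-0.4) + (-2.4)·(-2.4) + (2.6)·(2.6) + (-2.4)·(-2.4)) / 4 = 25.2/4 = 6.3
  S[U,V] = ((2.6)·(-1.8) + (-0.4)·(2.2) + (-2.4)·(-0.8) + (2.6)·(-0.8) + (-2.4)·(1.2)) / 4 = -8.6/4 = -2.15
  S[U,W] = ((2.6)·(0) + (-0.4)·(1) + (-2.4)·(-1) + (2.6)·(0) + (-2.4)·(0)) / 4 = 2/4 = 0.5
  S[V,V] = ((-1.8)·(-1.8) + (2.2)·(2.2) + (-0.8)·(-0.8) + (-0.8)·(-0.8) + (1.2)·(1.2)) / 4 = 10.8/4 = 2.7
  S[V,W] = ((-1.8)·(0) + (2.2)·(1) + (-0.8)·(-1) + (-0.8)·(0) + (1.2)·(0)) / 4 = 3/4 = 0.75
  S[W,W] = ((0)·(0) + (1)·(1) + (-1)·(-1) + (0)·(0) + (0)·(0)) / 4 = 2/4 = 0.5

S is symmetric (S[j,i] = S[i,j]). Assembling:

S = [[6.3, -2.15, 0.5],
 [-2.15, 2.7, 0.75],
 [0.5, 0.75, 0.5]]
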